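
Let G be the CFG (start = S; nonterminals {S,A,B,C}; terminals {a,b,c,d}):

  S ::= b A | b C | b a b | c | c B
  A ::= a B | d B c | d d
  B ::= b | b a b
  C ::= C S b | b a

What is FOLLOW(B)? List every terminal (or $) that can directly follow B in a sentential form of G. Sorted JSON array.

Compute FIRST by fixpoint:
iter 1:
  A via A→a B: +{a}
  A via A→d B c: +{d}
  B via B→b: +{b}
  C via C→b a: +{b}
  S via S→b A: +{b}
  S via S→c: +{c}
  FIRST[S]={b,c}  FIRST[A]={a,d}  FIRST[B]={b}  FIRST[C]={b}
iter 2: done
  FIRST[S]={b,c}  FIRST[A]={a,d}  FIRST[B]={b}  FIRST[C]={b}

FOLLOW sets:
seed FOLLOW(S) with $
iter 1:
  A→d B c: FOLLOW(B) ⊇ FIRST(c) = {c}; new: +{c}
  C→C S b: FOLLOW(C) ⊇ FIRST(S) = {b,c}; new: +{b,c}
  C→C S b: FOLLOW(S) ⊇ FIRST(b) = {b}; new: +{b}
  S→b A: FOLLOW(A) ⊇ FOLLOW(S) ⊇ {$,b}; new: +{$,b}
  S→b C: FOLLOW(C) ⊇ FOLLOW(S) ⊇ {$,b}; new: +{$}
  S→c B: FOLLOW(B) ⊇ FOLLOW(S) ⊇ {$,b}; new: +{$,b}
  FOLLOW(S)={$,b}  FOLLOW(A)={$,b}  FOLLOW(B)={$,b,c}  FOLLOW(C)={$,b,c}
iter 2: (no change)
  FOLLOW(S)={$,b}  FOLLOW(A)={$,b}  FOLLOW(B)={$,b,c}  FOLLOW(C)={$,b,c}

FOLLOW(B) = ["$", "b", "c"]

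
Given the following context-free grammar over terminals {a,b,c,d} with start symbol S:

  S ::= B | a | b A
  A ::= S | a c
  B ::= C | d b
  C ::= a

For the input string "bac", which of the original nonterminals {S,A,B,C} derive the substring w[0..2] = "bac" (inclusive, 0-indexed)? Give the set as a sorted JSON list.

Convert to CNF:
  S -> T2 A | T3 T2 | a
  A -> T0 T1 | T2 A | T3 T2 | a
  B -> T3 T2 | a
  C -> a
  T0 -> a
  T1 -> c
  T2 -> b
  T3 -> d

Fill CYK table bottom-up (cells [i..j] with 0 ≤ i ≤ j ≤ 2 only):
  cell(0,0) b: {T2}  orig:{}
  cell(1,1) a: {A,B,C,S,T0}  orig:{A,B,C,S}
  cell(2,2) c: {T1}  orig:{}
  cell(0,1) ba: {A,S}
  cell(1,2) ac: {A}
  cell(0,2) bac: {A,S}

Original NTs in T[0,2] deriving "bac": ["A", "S"]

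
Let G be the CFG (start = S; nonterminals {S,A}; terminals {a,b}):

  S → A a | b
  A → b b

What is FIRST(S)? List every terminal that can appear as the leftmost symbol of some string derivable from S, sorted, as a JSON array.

FIRST iteration:
iter 1:
  A via A→b b: +{b}
  S via S→A a: +{b}
  S: {b}  A: {b}
iter 2: done
  S: {b}  A: {b}

FIRST(S) = ["b"]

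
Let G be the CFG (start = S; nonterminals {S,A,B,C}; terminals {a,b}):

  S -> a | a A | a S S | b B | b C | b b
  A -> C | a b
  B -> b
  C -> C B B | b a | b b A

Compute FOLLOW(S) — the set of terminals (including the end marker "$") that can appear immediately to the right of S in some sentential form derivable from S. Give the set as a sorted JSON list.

FIRST iteration:
pass 1:
  A via A→a b: +{a}
  B via B→b: +{b}
  C via C→b a: +{b}
  S via S→a: +{a}
  S via S→b B: +{b}
  FIRST(S)={a,b}  FIRST(A)={a}  FIRST(B)={b}  FIRST(C)={b}
pass 2:
  A via A→C: +{b}
  FIRST(S)={a,b}  FIRST(A)={a,b}  FIRST(B)={b}  FIRST(C)={b}
pass 3: (no change)
  FIRST(S)={a,b}  FIRST(A)={a,b}  FIRST(B)={b}  FIRST(C)={b}

Compute FOLLOW by fixpoint:
FOLLOW(S) := {$}
round 1:
  C→C B B: FOLLOW(C) ⊇ FIRST(B) = {b}; new: +{b}
  C→C B B: FOLLOW(B) ⊇ FIRST(B) = {b}; new: +{b}
  C→b b A: FOLLOW(A) ⊇ FOLLOW(C) ⊇ {b}; new: +{b}
  S→a A: FOLLOW(A) ⊇ FOLLOW(S) ⊇ {$}; new: +{$}
  S→a S S: FOLLOW(S) ⊇ FIRST(S) = {a,b}; new: +{a,b}
  S→b B: FOLLOW(B) ⊇ FOLLOW(S) ⊇ {$,a,b}; new: +{$,a}
  S→b C: FOLLOW(C) ⊇ FOLLOW(S) ⊇ {$,a,b}; new: +{$,a}
  FOLLOW[S]={$,a,b}  FOLLOW[A]={$,b}  FOLLOW[B]={$,a,b}  FOLLOW[C]={$,a,b}
round 2:
  C→b b A: FOLLOW(A) ⊇ FOLLOW(C) ⊇ {$,a,b}; new: +{a}
  FOLLOW[S]={$,a,b}  FOLLOW[A]={$,a,b}  FOLLOW[B]={$,a,b}  FOLLOW[C]={$,a,b}
round 3: (stable)
  FOLLOW[S]={$,a,b}  FOLLOW[A]={$,a,b}  FOLLOW[B]={$,a,b}  FOLLOW[C]={$,a,b}

FOLLOW(S) = ["$", "a", "b"]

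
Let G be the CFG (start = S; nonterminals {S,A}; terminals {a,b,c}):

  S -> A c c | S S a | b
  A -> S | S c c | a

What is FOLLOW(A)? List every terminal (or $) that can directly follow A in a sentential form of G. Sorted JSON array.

FIRST iteration:
iter 1:
  A via A→a: +{a}
  S via S→A c c: +{a}
  S via S→b: +{b}
  FIRST[S]={a,b}  FIRST[A]={a}
iter 2:
  A via A→S: +{b}
  FIRST[S]={a,b}  FIRST[A]={a,b}
iter 3: done
  FIRST[S]={a,b}  FIRST[A]={a,b}

Compute FOLLOW by fixpoint:
FOLLOW(S) := {$}
pass 1:
  A→S c c: FOLLOW(S) ⊇ FIRST(c) = {c}; new: +{c}
  S→A c c: FOLLOW(A) ⊇ FIRST(c) = {c}; new: +{c}
  S→S S a: FOLLOW(S) ⊇ FIRST(S) = {a,b}; new: +{a,b}
  FOLLOW[S]={$,a,b,c}  FOLLOW[A]={c}
pass 2: (no change)
  FOLLOW[S]={$,a,b,c}  FOLLOW[A]={c}

FOLLOW(A) = ["c"]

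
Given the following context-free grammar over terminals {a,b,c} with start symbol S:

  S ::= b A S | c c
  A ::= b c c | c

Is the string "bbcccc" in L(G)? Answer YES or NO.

CNF form of G:
  S -> T0 X3 | T1 T1
  A -> T0 X2 | c
  T0 -> b
  T1 -> c
  X2 -> T1 T1
  X3 -> A S

CYK table (by increasing span):
  [0..0]={T0}  "b"  orig:{}
  [1..1]={T0}  "b"  orig:{}
  [2..2]={A,T1}  "c"  orig:{A}
  [3..3]={A,T1}  "c"  orig:{A}
  [4..4]={A,T1}  "c"  orig:{A}
  [5..5]={A,T1}  "c"  orig:{A}
  [0..1]=∅  "bb"
  [1..2]=∅  "bc"
  [2..3]={S,X2}  "cc"  orig:{S}
  [3..4]={S,X2}  "cc"  orig:{S}
  [4..5]={S,X2}  "cc"  orig:{S}
  [0..2]=∅  "bbc"
  [1..3]={A}  "bcc"
  [2..4]={X3}  "ccc"  orig:{}
  [3..5]={X3}  "ccc"  orig:{}
  [0..3]=∅  "bbcc"
  [1..4]={S}  "bccc"
  [2..5]=∅  "cccc"
  [0..4]=∅  "bbccc"
  [1..5]={X3}  "bcccc"  orig:{}
  [0..5]={S}  "bbcccc"

S ∈ T[0,5] ⇒ YES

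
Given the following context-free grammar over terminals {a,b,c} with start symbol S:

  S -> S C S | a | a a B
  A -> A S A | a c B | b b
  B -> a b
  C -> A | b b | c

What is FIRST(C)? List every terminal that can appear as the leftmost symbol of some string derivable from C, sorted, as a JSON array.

FIRST iteration:
pass 1:
  A via A→a c B: +{a}
  A via A→b b: +{b}
  B via B→a b: +{a}
  C via C→A: +{a,b}
  C via C→c: +{c}
  S via S→a: +{a}
  S: {a}  A: {a,b}  B: {a}  C: {a,b,c}
pass 2: (stable)
  S: {a}  A: {a,b}  B: {a}  C: {a,b,c}

FIRST(C) = ["a", "b", "c"]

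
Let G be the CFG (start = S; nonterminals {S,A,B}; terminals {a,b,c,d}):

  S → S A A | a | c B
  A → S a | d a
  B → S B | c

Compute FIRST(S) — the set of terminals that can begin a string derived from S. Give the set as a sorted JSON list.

FIRST iteration:
[1]
  A via A→d a: +{d}
  B via B→c: +{c}
  S via S→a: +{a}
  S via S→c B: +{c}
  FIRST(S)={a,c}  FIRST(A)={d}  FIRST(B)={c}
[2]
  A via A→S a: +{a,c}
  B via B→S B: +{a}
  FIRST(S)={a,c}  FIRST(A)={a,c,d}  FIRST(B)={a,c}
[3] done
  FIRST(S)={a,c}  FIRST(A)={a,c,d}  FIRST(B)={a,c}

FIRST(S) = ["a", "c"]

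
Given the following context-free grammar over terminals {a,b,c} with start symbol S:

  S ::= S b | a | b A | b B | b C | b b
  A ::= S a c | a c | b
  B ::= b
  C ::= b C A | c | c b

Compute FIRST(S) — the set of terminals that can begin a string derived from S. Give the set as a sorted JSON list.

Compute FIRST by fixpoint:
iter 1:
  A via A→a c: +{a}
  A via A→b: +{b}
  B via B→b: +{b}
  C via C→b C A: +{b}
  C via C→c: +{c}
  S via S→a: +{a}
  S via S→b A: +{b}
  FIRST(S)={a,b}  FIRST(A)={a,b}  FIRST(B)={b}  FIRST(C)={b,c}
iter 2: (no change)
  FIRST(S)={a,b}  FIRST(A)={a,b}  FIRST(B)={b}  FIRST(C)={b,c}

FIRST(S) = ["a", "b"]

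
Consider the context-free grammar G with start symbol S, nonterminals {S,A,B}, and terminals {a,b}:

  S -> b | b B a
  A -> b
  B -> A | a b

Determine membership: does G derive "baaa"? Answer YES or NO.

CNF form of G:
  S -> T1 X2 | b
  A -> b
  B -> T0 T1 | b
  T0 -> a
  T1 -> b
  X2 -> B T0

Fill CYK table bottom-up:
  T[0,0] 'b' = {A,B,S,T1}  orig:{A,B,S}
  T[1,1] 'a' = {T0}  orig:{}
  T[2,2] 'a' = {T0}  orig:{}
  T[3,3] 'a' = {T0}  orig:{}
  T[0,1] 'ba' = {X2}  orig:{}
  T[1,2] 'aa' = ∅
  T[2,3] 'aa' = ∅
  T[0,2] 'baa' = ∅
  T[1,3] 'aaa' = ∅
  T[0,3] 'baaa' = ∅

S ∉ T[0,3] ⇒ NO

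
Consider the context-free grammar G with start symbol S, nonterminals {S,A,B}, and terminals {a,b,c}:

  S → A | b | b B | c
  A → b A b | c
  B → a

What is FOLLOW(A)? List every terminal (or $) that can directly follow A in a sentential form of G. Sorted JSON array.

FIRST iteration:
[1]
  A via A→b A b: +{b}
  A via A→c: +{c}
  B via B→a: +{a}
  S via S→A: +{b,c}
  S: {b,c}  A: {b,c}  B: {a}
[2] (stable)
  S: {b,c}  A: {b,c}  B: {a}

Compute FOLLOW by fixpoint:
initialize: $ ∈ FOLLOW(S)
round 1:
  A→b A b: FOLLOW(A) ⊇ FIRST(b) = {b}; new: +{b}
  S→A: FOLLOW(A) ⊇ FOLLOW(S) ⊇ {$}; new: +{$}
  S→b B: FOLLOW(B) ⊇ FOLLOW(S) ⊇ {$}; new: +{$}
  FOLLOW[S]={$}  FOLLOW[A]={$,b}  FOLLOW[B]={$}
round 2: done
  FOLLOW[S]={$}  FOLLOW[A]={$,b}  FOLLOW[B]={$}

FOLLOW(A) = ["$", "b"]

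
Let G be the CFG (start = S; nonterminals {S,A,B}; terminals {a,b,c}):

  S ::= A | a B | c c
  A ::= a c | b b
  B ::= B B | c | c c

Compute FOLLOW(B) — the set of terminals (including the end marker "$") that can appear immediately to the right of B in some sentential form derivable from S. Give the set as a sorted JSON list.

Compute FIRST by fixpoint:
[1]
  A via A→a c: +{a}
  A via A→b b: +{b}
  B via B→c: +{c}
  S via S→A: +{a,b}
  S via S→c c: +{c}
  FIRST[S]={a,b,c}  FIRST[A]={a,b}  FIRST[B]={c}
[2] — fixpoint
  FIRST[S]={a,b,c}  FIRST[A]={a,b}  FIRST[B]={c}

FOLLOW iteration:
initialize: $ ∈ FOLLOW(S)
iter 1:
  B→B B: FOLLOW(B) ⊇ FIRST(B) = {c}; new: +{c}
  S→A: FOLLOW(A) ⊇ FOLLOW(S) ⊇ {$}; new: +{$}
  S→a B: FOLLOW(B) ⊇ FOLLOW(S) ⊇ {$}; new: +{$}
  FOLLOW[S]={$}  FOLLOW[A]={$}  FOLLOW[B]={$,c}
iter 2: (no change)
  FOLLOW[S]={$}  FOLLOW[A]={$}  FOLLOW[B]={$,c}

FOLLOW(B) = ["$", "c"]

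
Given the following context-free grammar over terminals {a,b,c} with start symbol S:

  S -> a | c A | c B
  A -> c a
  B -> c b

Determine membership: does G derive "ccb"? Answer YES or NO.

CNF form of G:
  S -> T0 A | T0 B | a
  A -> T0 T1
  B -> T0 T2
  T0 -> c
  T1 -> a
  T2 -> b

Fill CYK table bottom-up:
  cell(0,0) c: {T0}  orig:{}
  cell(1,1) c: {T0}  orig:{}
  cell(2,2) b: {T2}  orig:{}
  cell(0,1) cc: ∅
  cell(1,2) cb: {B}
  cell(0,2) ccb: {S}

S ∈ T[0,2] ⇒ YES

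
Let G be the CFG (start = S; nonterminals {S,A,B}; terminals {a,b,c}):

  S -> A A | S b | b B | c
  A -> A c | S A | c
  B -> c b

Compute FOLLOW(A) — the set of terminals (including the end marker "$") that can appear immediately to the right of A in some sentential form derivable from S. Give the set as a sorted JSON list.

Compute FIRST by fixpoint:
iter 1:
  A via A→c: +{c}
  B via B→c b: +{c}
  S via S→A A: +{c}
  S via S→b B: +{b}
  FIRST(S)={b,c}  FIRST(A)={c}  FIRST(B)={c}
iter 2:
  A via A→S A: +{b}
  FIRST(S)={b,c}  FIRST(A)={b,c}  FIRST(B)={c}
iter 3: — fixpoint
  FIRST(S)={b,c}  FIRST(A)={b,c}  FIRST(B)={c}

FOLLOW iteration:
FOLLOW(S) := {$}
pass 1:
  A→A c: FOLLOW(A) ⊇ FIRST(c) = {c}; new: +{c}
  A→S A: FOLLOW(S) ⊇ FIRST(A) = {b,c}; new: +{b,c}
  S→A A: FOLLOW(A) ⊇ FIRST(A) = {b,c}; new: +{b}
  S→A A: FOLLOW(A) ⊇ FOLLOW(S) ⊇ {$,b,c}; new: +{$}
  S→b B: FOLLOW(B) ⊇ FOLLOW(S) ⊇ {$,b,c}; new: +{$,b,c}
  FOLLOW[S]={$,b,c}  FOLLOW[A]={$,b,c}  FOLLOW[B]={$,b,c}
pass 2: done
  FOLLOW[S]={$,b,c}  FOLLOW[A]={$,b,c}  FOLLOW[B]={$,b,c}

FOLLOW(A) = ["$", "b", "c"]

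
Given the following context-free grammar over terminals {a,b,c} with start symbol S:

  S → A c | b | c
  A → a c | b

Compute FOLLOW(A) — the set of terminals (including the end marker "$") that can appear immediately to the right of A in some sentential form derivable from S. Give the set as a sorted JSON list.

FIRST iteration:
iter 1:
  A via A→a c: +{a}
  A via A→b: +{b}
  S via S→A c: +{a,b}
  S via S→c: +{c}
  FIRST(S)={a,b,c}  FIRST(A)={a,b}
iter 2: (stable)
  FIRST(S)={a,b,c}  FIRST(A)={a,b}

Compute FOLLOW by fixpoint:
initialize: $ ∈ FOLLOW(S)
pass 1:
  S→A c: FOLLOW(A) ⊇ FIRST(c) = {c}; new: +{c}
  FOLLOW(S)={$}  FOLLOW(A)={c}
pass 2: done
  FOLLOW(S)={$}  FOLLOW(A)={c}

FOLLOW(A) = ["c"]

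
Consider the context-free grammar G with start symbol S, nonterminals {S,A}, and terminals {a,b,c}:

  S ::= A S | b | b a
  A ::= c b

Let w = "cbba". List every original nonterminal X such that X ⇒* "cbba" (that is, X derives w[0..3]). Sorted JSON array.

CNF form of G:
  S -> A S | T1 T2 | b
  A -> T0 T1
  T0 -> c
  T1 -> b
  T2 -> a

CYK fill (cells [i..j] with 0 ≤ i ≤ j ≤ 3 only):
  T[0,0] 'c' = {T0}  orig:{}
  T[1,1] 'b' = {S,T1}  orig:{S}
  T[2,2] 'b' = {S,T1}  orig:{S}
  T[3,3] 'a' = {T2}  orig:{}
  T[0,1] 'cb' = {A}
  T[1,2] 'bb' = ∅
  T[2,3] 'ba' = {S}
  T[0,2] 'cbb' = {S}
  T[1,3] 'bba' = ∅
  T[0,3] 'cbba' = {S}

Original NTs in T[0,3] deriving "cbba": ["S"]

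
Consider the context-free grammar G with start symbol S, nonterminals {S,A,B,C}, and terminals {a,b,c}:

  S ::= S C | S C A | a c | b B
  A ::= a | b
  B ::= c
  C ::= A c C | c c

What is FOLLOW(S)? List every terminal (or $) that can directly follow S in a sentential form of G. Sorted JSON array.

FIRST sets, iterate to fixpoint:
[1]
  A via A→a: +{a}
  A via A→b: +{b}
  B via B→c: +{c}
  C via C→A c C: +{a,b}
  C via C→c c: +{c}
  S via S→a c: +{a}
  S via S→b B: +{b}
  FIRST(S)={a,b}  FIRST(A)={a,b}  FIRST(B)={c}  FIRST(C)={a,b,c}
[2] done
  FIRST(S)={a,b}  FIRST(A)={a,b}  FIRST(B)={c}  FIRST(C)={a,b,c}

Compute FOLLOW by fixpoint:
FOLLOW(S) := {$}
iter 1:
  C→A c C: FOLLOW(A) ⊇ FIRST(c) = {c}; new: +{c}
  S→S C: FOLLOW(S) ⊇ FIRST(C) = {a,b,c}; new: +{a,b,c}
  S→S C: FOLLOW(C) ⊇ FOLLOW(S) ⊇ {$,a,b,c}; new: +{$,a,b,c}
  S→S C A: FOLLOW(A) ⊇ FOLLOW(S) ⊇ {$,a,b,c}; new: +{$,a,b}
  S→b B: FOLLOW(B) ⊇ FOLLOW(S) ⊇ {$,a,b,c}; new: +{$,a,b,c}
  FOLLOW(S)={$,a,b,c}  FOLLOW(A)={$,a,b,c}  FOLLOW(B)={$,a,b,c}  FOLLOW(C)={$,a,b,c}
iter 2: — fixpoint
  FOLLOW(S)={$,a,b,c}  FOLLOW(A)={$,a,b,c}  FOLLOW(B)={$,a,b,c}  FOLLOW(C)={$,a,b,c}

FOLLOW(S) = ["$", "a", "b", "c"]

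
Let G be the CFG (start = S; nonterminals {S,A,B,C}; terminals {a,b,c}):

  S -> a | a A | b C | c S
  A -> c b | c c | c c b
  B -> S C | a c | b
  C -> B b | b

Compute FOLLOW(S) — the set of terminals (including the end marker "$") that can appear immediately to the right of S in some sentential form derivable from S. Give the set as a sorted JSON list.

Compute FIRST by fixpoint:
iter 1:
  A via A→c b: +{c}
  B via B→a c: +{a}
  B via B→b: +{b}
  C via C→B b: +{a,b}
  S via S→a: +{a}
  S via S→b C: +{b}
  S via S→c S: +{c}
  FIRST[S]={a,b,c}  FIRST[A]={c}  FIRST[B]={a,b}  FIRST[C]={a,b}
iter 2:
  B via B→S C: +{c}
  C via C→B b: +{c}
  FIRST[S]={a,b,c}  FIRST[A]={c}  FIRST[B]={a,b,c}  FIRST[C]={a,b,c}
iter 3: (no change)
  FIRST[S]={a,b,c}  FIRST[A]={c}  FIRST[B]={a,b,c}  FIRST[C]={a,b,c}

FOLLOW sets:
FOLLOW(S) := {$}
pass 1:
  B→S C: FOLLOW(S) ⊇ FIRST(C) = {a,b,c}; new: +{a,b,c}
  C→B b: FOLLOW(B) ⊇ FIRST(b) = {b}; new: +{b}
  S→a A: FOLLOW(A) ⊇ FOLLOW(S) ⊇ {$,a,b,c}; new: +{$,a,b,c}
  S→b C: FOLLOW(C) ⊇ FOLLOW(S) ⊇ {$,a,b,c}; new: +{$,a,b,c}
  FOLLOW(S)={$,a,b,c}  FOLLOW(A)={$,a,b,c}  FOLLOW(B)={b}  FOLLOW(C)={$,a,b,c}
pass 2: (stable)
  FOLLOW(S)={$,a,b,c}  FOLLOW(A)={$,a,b,c}  FOLLOW(B)={b}  FOLLOW(C)={$,a,b,c}

FOLLOW(S) = ["$", "a", "b", "c"]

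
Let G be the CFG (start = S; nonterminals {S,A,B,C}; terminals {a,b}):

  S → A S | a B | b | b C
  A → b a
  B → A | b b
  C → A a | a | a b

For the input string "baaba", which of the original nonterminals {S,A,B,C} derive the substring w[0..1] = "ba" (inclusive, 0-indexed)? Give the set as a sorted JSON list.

CNF form of G:
  S -> A S | T0 C | T1 B | b
  A -> T0 T1
  B -> T0 T0 | T0 T1
  C -> A T1 | T1 T0 | a
  T0 -> b
  T1 -> a

Fill CYK table bottom-up, restricted to cells inside w[0..1]:
  T[0,0] 'b' = {S,T0}  orig:{S}
  T[1,1] 'a' = {C,T1}  orig:{C}
  T[0,1] 'ba' = {A,B,S}

Original NTs in T[0,1] deriving "ba": ["A", "B", "S"]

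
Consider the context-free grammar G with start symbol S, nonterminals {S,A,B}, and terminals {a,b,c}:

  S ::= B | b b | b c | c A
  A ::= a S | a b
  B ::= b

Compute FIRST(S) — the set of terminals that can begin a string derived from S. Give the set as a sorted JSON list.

Compute FIRST by fixpoint:
pass 1:
  A via A→a S: +{a}
  B via B→b: +{b}
  S via S→B: +{b}
  S via S→c A: +{c}
  S: {b,c}  A: {a}  B: {b}
pass 2: (stable)
  S: {b,c}  A: {a}  B: {b}

FIRST(S) = ["b", "c"]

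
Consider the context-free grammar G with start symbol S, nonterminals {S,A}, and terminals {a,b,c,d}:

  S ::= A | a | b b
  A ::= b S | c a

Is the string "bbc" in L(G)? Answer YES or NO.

Convert to CNF:
  S -> T0 S | T0 T0 | T1 T2 | a
  A -> T0 S | T1 T2
  T0 -> b
  T1 -> c
  T2 -> a

CYK table (by increasing span):
  [0..0]={T0}  "b"  orig:{}
  [1..1]={T0}  "b"  orig:{}
  [2..2]={T1}  "c"  orig:{}
  [0..1]={S}  "bb"
  [1..2]=∅  "bc"
  [0..2]=∅  "bbc"

S ∉ T[0,2] ⇒ NO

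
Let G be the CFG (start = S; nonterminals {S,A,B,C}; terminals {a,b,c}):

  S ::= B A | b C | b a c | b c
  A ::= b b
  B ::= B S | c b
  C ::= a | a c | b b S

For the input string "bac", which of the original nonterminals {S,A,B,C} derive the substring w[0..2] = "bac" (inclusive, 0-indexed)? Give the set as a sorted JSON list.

CNF form of G:
  S -> B A | T0 C | T0 T1 | T0 X4
  A -> T0 T0
  B -> B S | T1 T0
  C -> T0 X3 | T2 T1 | a
  T0 -> b
  T1 -> c
  T2 -> a
  X3 -> T0 S
  X4 -> T2 T1

Fill CYK table bottom-up, restricted to cells inside w[0..2]:
  T[0,0] 'b' = {T0}  orig:{}
  T[1,1] 'a' = {C,T2}  orig:{C}
  T[2,2] 'c' = {T1}  orig:{}
  T[0,1] 'ba' = {S}
  T[1,2] 'ac' = {C,X4}  orig:{C}
  T[0,2] 'bac' = {S}

Original NTs in T[0,2] deriving "bac": ["S"]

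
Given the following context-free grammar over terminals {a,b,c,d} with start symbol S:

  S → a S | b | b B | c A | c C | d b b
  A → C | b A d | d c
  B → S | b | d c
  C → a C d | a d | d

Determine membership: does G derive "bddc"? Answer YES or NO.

Convert to CNF:
  S -> T0 S | T1 X8 | T2 B | T3 A | T3 C | b
  A -> T0 T1 | T0 X4 | T1 T3 | T2 X5 | d
  B -> T0 S | T1 T3 | T1 X6 | T2 B | T3 A | T3 C | b
  C -> T0 T1 | T0 X7 | d
  T0 -> a
  T1 -> d
  T2 -> b
  T3 -> c
  X4 -> C T1
  X5 -> A T1
  X6 -> T2 T2
  X7 -> C T1
  X8 -> T2 T2

CYK table (by increasing span):
  cell(0,0) b: {B,S,T2}  orig:{B,S}
  cell(1,1) d: {A,C,T1}  orig:{A,C}
  cell(2,2) d: {A,C,T1}  orig:{A,C}
  cell(3,3) c: {T3}  orig:{}
  cell(0,1) bd: ∅
  cell(1,2) dd: {X4,X5,X7}  orig:{}
  cell(2,3) dc: {A,B}
  cell(0,2) bdd: {A}
  cell(1,3) ddc: ∅
  cell(0,3) bddc: ∅

S ∉ T[0,3] ⇒ NO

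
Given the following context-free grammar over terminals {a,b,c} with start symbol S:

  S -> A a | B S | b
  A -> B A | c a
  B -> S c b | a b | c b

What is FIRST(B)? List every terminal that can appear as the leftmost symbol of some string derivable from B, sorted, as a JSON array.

FIRST sets, iterate to fixpoint:
pass 1:
  A via A→c a: +{c}
  B via B→a b: +{a}
  B via B→c b: +{c}
  S via S→A a: +{c}
  S via S→B S: +{a}
  S via S→b: +{b}
  FIRST(S)={a,b,c}  FIRST(A)={c}  FIRST(B)={a,c}
pass 2:
  A via A→B A: +{a}
  B via B→S c b: +{b}
  FIRST(S)={a,b,c}  FIRST(A)={a,c}  FIRST(B)={a,b,c}
pass 3:
  A via A→B A: +{b}
  FIRST(S)={a,b,c}  FIRST(A)={a,b,c}  FIRST(B)={a,b,c}
pass 4: (no change)
  FIRST(S)={a,b,c}  FIRST(A)={a,b,c}  FIRST(B)={a,b,c}

FIRST(B) = ["a", "b", "c"]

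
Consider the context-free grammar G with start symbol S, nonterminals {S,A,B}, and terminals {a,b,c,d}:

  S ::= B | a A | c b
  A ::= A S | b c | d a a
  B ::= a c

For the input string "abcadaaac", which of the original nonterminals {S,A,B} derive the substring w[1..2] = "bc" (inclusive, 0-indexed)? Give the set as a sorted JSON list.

Convert to CNF:
  S -> T1 T0 | T3 A | T3 T1
  A -> A S | T0 T1 | T2 X4
  B -> T3 T1
  T0 -> b
  T1 -> c
  T2 -> d
  T3 -> a
  X4 -> T3 T3

CYK fill (cells [i..j] with 1 ≤ i ≤ j ≤ 2 only):
  T[1,1] 'b' = {T0}  orig:{}
  T[2,2] 'c' = {T1}  orig:{}
  T[1,2] 'bc' = {A}

Original NTs in T[1,2] deriving "bc": ["A"]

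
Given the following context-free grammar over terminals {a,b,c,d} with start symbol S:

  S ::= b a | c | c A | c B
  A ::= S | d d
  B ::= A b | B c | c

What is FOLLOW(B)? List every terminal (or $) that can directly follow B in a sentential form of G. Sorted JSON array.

FIRST sets, iterate to fixpoint:
iter 1:
  A via A→d d: +{d}
  B via B→A b: +{d}
  B via B→c: +{c}
  S via S→b a: +{b}
  S via S→c: +{c}
  FIRST[S]={b,c}  FIRST[A]={d}  FIRST[B]={c,d}
iter 2:
  A via A→S: +{b,c}
  B via B→A b: +{b}
  FIRST[S]={b,c}  FIRST[A]={b,c,d}  FIRST[B]={b,c,d}
iter 3: done
  FIRST[S]={b,c}  FIRST[A]={b,c,d}  FIRST[B]={b,c,d}

FOLLOW sets:
FOLLOW(S) := {$}
iter 1:
  B→A b: FOLLOW(A) ⊇ FIRST(b) = {b}; new: +{b}
  B→B c: FOLLOW(B) ⊇ FIRST(c) = {c}; new: +{c}
  S→c A: FOLLOW(A) ⊇ FOLLOW(S) ⊇ {$}; new: +{$}
  S→c B: FOLLOW(B) ⊇ FOLLOW(S) ⊇ {$}; new: +{$}
  S: {$}  A: {$,b}  B: {$,c}
iter 2:
  A→S: FOLLOW(S) ⊇ FOLLOW(A) ⊇ {$,b}; new: +{b}
  S→c B: FOLLOW(B) ⊇ FOLLOW(S) ⊇ {$,b}; new: +{b}
  S: {$,b}  A: {$,b}  B: {$,b,c}
iter 3: (stable)
  S: {$,b}  A: {$,b}  B: {$,b,c}

FOLLOW(B) = ["$", "b", "c"]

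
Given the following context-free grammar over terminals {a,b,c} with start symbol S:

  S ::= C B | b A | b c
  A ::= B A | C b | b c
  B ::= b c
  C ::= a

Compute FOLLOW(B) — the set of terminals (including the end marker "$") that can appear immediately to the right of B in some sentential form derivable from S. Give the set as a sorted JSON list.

Compute FIRST by fixpoint:
[1]
  A via A→b c: +{b}
  B via B→b c: +{b}
  C via C→a: +{a}
  S via S→C B: +{a}
  S via S→b A: +{b}
  FIRST[S]={a,b}  FIRST[A]={b}  FIRST[B]={b}  FIRST[C]={a}
[2]
  A via A→C b: +{a}
  FIRST[S]={a,b}  FIRST[A]={a,b}  FIRST[B]={b}  FIRST[C]={a}
[3] — fixpoint
  FIRST[S]={a,b}  FIRST[A]={a,b}  FIRST[B]={b}  FIRST[C]={a}

Compute FOLLOW by fixpoint:
FOLLOW(S) := {$}
pass 1:
  A→B A: FOLLOW(B) ⊇ FIRST(A) = {a,b}; new: +{a,b}
  A→C b: FOLLOW(C) ⊇ FIRST(b) = {b}; new: +{b}
  S→C B: FOLLOW(B) ⊇ FOLLOW(S) ⊇ {$}; new: +{$}
  S→b A: FOLLOW(A) ⊇ FOLLOW(S) ⊇ {$}; new: +{$}
  S: {$}  A: {$}  B: {$,a,b}  C: {b}
pass 2: (no change)
  S: {$}  A: {$}  B: {$,a,b}  C: {b}

FOLLOW(B) = ["$", "a", "b"]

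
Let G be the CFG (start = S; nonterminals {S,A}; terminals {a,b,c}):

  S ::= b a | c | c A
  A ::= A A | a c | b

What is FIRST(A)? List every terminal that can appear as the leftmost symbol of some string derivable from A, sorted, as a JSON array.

Compute FIRST by fixpoint:
[1]
  A via A→a c: +{a}
  A via A→b: +{b}
  S via S→b a: +{b}
  S via S→c: +{c}
  FIRST[S]={b,c}  FIRST[A]={a,b}
[2] — fixpoint
  FIRST[S]={b,c}  FIRST[A]={a,b}

FIRST(A) = ["a", "b"]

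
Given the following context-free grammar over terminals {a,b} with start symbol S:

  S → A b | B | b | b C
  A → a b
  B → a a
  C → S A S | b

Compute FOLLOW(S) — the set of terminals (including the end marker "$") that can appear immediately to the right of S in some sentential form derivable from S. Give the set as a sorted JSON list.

FIRST sets, iterate to fixpoint:
round 1:
  A via A→a b: +{a}
  B via B→a a: +{a}
  C via C→b: +{b}
  S via S→A b: +{a}
  S via S→b: +{b}
  S: {a,b}  A: {a}  B: {a}  C: {b}
round 2:
  C via C→S A S: +{a}
  S: {a,b}  A: {a}  B: {a}  C: {a,b}
round 3: (no change)
  S: {a,b}  A: {a}  B: {a}  C: {a,b}

FOLLOW sets:
initialize: $ ∈ FOLLOW(S)
round 1:
  C→S A S: FOLLOW(S) ⊇ FIRST(A) = {a}; new: +{a}
  C→S A S: FOLLOW(A) ⊇ FIRST(S) = {a,b}; new: +{a,b}
  S→B: FOLLOW(B) ⊇ FOLLOW(S) ⊇ {$,a}; new: +{$,a}
  S→b C: FOLLOW(C) ⊇ FOLLOW(S) ⊇ {$,a}; new: +{$,a}
  FOLLOW(S)={$,a}  FOLLOW(A)={a,b}  FOLLOW(B)={$,a}  FOLLOW(C)={$,a}
round 2: (stable)
  FOLLOW(S)={$,a}  FOLLOW(A)={a,b}  FOLLOW(B)={$,a}  FOLLOW(C)={$,a}

FOLLOW(S) = ["$", "a"]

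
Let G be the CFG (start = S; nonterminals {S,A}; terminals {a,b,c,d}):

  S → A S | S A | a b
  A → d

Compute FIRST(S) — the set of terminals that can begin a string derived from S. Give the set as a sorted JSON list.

FIRST iteration:
pass 1:
  A via A→d: +{d}
  S via S→A S: +{d}
  S via S→a b: +{a}
  FIRST[S]={a,d}  FIRST[A]={d}
pass 2: done
  FIRST[S]={a,d}  FIRST[A]={d}

FIRST(S) = ["a", "d"]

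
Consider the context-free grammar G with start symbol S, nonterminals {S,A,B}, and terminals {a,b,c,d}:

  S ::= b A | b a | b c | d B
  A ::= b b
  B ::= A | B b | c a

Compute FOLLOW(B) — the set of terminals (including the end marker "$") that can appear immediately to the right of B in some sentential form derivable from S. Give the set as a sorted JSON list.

FIRST iteration:
pass 1:
  A via A→b b: +{b}
  B via B→A: +{b}
  B via B→c a: +{c}
  S via S→b A: +{b}
  S via S→d B: +{d}
  FIRST(S)={b,d}  FIRST(A)={b}  FIRST(B)={b,c}
pass 2: (stable)
  FIRST(S)={b,d}  FIRST(A)={b}  FIRST(B)={b,c}

FOLLOW sets:
seed FOLLOW(S) with $
iter 1:
  B→B b: FOLLOW(B) ⊇ FIRST(b) = {b}; new: +{b}
  S→b A: FOLLOW(A) ⊇ FOLLOW(S) ⊇ {$}; new: +{$}
  S→d B: FOLLOW(B) ⊇ FOLLOW(S) ⊇ {$}; new: +{$}
  FOLLOW[S]={$}  FOLLOW[A]={$}  FOLLOW[B]={$,b}
iter 2:
  B→A: FOLLOW(A) ⊇ FOLLOW(B) ⊇ {$,b}; new: +{b}
  FOLLOW[S]={$}  FOLLOW[A]={$,b}  FOLLOW[B]={$,b}
iter 3: done
  FOLLOW[S]={$}  FOLLOW[A]={$,b}  FOLLOW[B]={$,b}

FOLLOW(B) = ["$", "b"]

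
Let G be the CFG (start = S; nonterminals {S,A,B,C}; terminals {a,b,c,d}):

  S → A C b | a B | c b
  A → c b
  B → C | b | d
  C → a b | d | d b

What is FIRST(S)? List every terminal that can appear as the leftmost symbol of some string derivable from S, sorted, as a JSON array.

FIRST sets, iterate to fixpoint:
iter 1:
  A via A→c b: +{c}
  B via B→b: +{b}
  B via B→d: +{d}
  C via C→a b: +{a}
  C via C→d: +{d}
  S via S→A C b: +{c}
  S via S→a B: +{a}
  FIRST[S]={a,c}  FIRST[A]={c}  FIRST[B]={b,d}  FIRST[C]={a,d}
iter 2:
  B via B→C: +{a}
  FIRST[S]={a,c}  FIRST[A]={c}  FIRST[B]={a,b,d}  FIRST[C]={a,d}
iter 3: (no change)
  FIRST[S]={a,c}  FIRST[A]={c}  FIRST[B]={a,b,d}  FIRST[C]={a,d}

FIRST(S) = ["a", "c"]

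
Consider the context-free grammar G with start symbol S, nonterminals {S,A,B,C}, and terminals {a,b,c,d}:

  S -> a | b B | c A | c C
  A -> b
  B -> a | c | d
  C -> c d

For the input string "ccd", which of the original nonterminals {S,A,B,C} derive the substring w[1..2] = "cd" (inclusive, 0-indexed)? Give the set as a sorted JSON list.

CNF form of G:
  S -> T0 A | T0 C | T2 B | a
  A -> b
  B -> a | c | d
  C -> T0 T1
  T0 -> c
  T1 -> d
  T2 -> b

CYK fill — only the sub-triangle for w[1..2]:
  cell(1,1) c: {B,T0}  orig:{B}
  cell(2,2) d: {B,T1}  orig:{B}
  cell(1,2) cd: {C}

Original NTs in T[1,2] deriving "cd": ["C"]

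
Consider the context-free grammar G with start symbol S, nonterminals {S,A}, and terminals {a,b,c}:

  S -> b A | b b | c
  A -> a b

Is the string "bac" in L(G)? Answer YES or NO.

Convert to CNF:
  S -> T1 A | T1 T1 | c
  A -> T0 T1
  T0 -> a
  T1 -> b

Fill CYK table bottom-up:
  T[0,0] 'b' = {T1}  orig:{}
  T[1,1] 'a' = {T0}  orig:{}
  T[2,2] 'c' = {S}
  T[0,1] 'ba' = ∅
  T[1,2] 'ac' = ∅
  T[0,2] 'bac' = ∅

S ∉ T[0,2] ⇒ NO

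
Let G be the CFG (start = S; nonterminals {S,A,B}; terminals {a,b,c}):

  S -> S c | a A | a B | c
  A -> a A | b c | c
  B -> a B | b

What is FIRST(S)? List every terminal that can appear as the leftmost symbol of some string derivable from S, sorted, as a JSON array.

FIRST iteration:
[1]
  A via A→a A: +{a}
  A via A→b c: +{b}
  A via A→c: +{c}
  B via B→a B: +{a}
  B via B→b: +{b}
  S via S→a A: +{a}
  S via S→c: +{c}
  S: {a,c}  A: {a,b,c}  B: {a,b}
[2] (stable)
  S: {a,c}  A: {a,b,c}  B: {a,b}

FIRST(S) = ["a", "c"]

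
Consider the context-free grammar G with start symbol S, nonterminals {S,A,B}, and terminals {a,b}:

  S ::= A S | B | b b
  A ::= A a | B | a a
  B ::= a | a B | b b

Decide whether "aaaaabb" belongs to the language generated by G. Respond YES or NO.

CNF form of G:
  S -> A S | T0 B | T1 T1 | a
  A -> A T0 | T0 B | T0 T0 | T1 T1 | a
  B -> T0 B | T1 T1 | a
  T0 -> a
  T1 -> b

Fill CYK table bottom-up:
  T[0,0] 'a' = {A,B,S,T0}  orig:{A,B,S}
  T[1,1] 'a' = {A,B,S,T0}  orig:{A,B,S}
  T[2,2] 'a' = {A,B,S,T0}  orig:{A,B,S}
  T[3,3] 'a' = {A,B,S,T0}  orig:{A,B,S}
  T[4,4] 'a' = {A,B,S,T0}  orig:{A,B,S}
  T[5,5] 'b' = {T1}  orig:{}
  T[6,6] 'b' = {T1}  orig:{}
  T[0,1] 'aa' = {A,B,S}
  T[1,2] 'aa' = {A,B,S}
  T[2,3] 'aa' = {A,B,S}
  T[3,4] 'aa' = {A,B,S}
  T[4,5] 'ab' = ∅
  T[5,6] 'bb' = {A,B,S}
  T[0,2] 'aaa' = {A,B,S}
  T[1,3] 'aaa' = {A,B,S}
  T[2,4] 'aaa' = {A,B,S}
  T[3,5] 'aab' = ∅
  T[4,6] 'abb' = {A,B,S}
  T[0,3] 'aaaa' = {A,B,S}
  T[1,4] 'aaaa' = {A,B,S}
  T[2,5] 'aaab' = ∅
  T[3,6] 'aabb' = {A,B,S}
  T[0,4] 'aaaaa' = {A,B,S}
  T[1,5] 'aaaab' = ∅
  T[2,6] 'aaabb' = {A,B,S}
  T[0,5] 'aaaaab' = ∅
  T[1,6] 'aaaabb' = {A,B,S}
  T[0,6] 'aaaaabb' = {A,B,S}

S ∈ T[0,6] ⇒ YES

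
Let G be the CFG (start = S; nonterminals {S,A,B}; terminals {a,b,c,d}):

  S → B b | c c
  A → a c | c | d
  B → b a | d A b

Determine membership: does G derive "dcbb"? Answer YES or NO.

CNF form of G:
  S -> B T2 | T1 T1
  A -> T0 T1 | c | d
  B -> T2 T0 | T3 X4
  T0 -> a
  T1 -> c
  T2 -> b
  T3 -> d
  X4 -> A T2

CYK fill:
  T[0,0] 'd' = {A,T3}  orig:{A}
  T[1,1] 'c' = {A,T1}  orig:{A}
  T[2,2] 'b' = {T2}  orig:{}
  T[3,3] 'b' = {T2}  orig:{}
  T[0,1] 'dc' = ∅
  T[1,2] 'cb' = {X4}  orig:{}
  T[2,3] 'bb' = ∅
  T[0,2] 'dcb' = {B}
  T[1,3] 'cbb' = ∅
  T[0,3] 'dcbb' = {S}

S ∈ T[0,3] ⇒ YES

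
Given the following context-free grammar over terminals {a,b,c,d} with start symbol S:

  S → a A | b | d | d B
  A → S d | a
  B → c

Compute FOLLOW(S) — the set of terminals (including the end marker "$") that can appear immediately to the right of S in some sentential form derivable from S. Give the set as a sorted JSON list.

FIRST iteration:
round 1:
  A via A→a: +{a}
  B via B→c: +{c}
  S via S→a A: +{a}
  S via S→b: +{b}
  S via S→d: +{d}
  FIRST[S]={a,b,d}  FIRST[A]={a}  FIRST[B]={c}
round 2:
  A via A→S d: +{b,d}
  FIRST[S]={a,b,d}  FIRST[A]={a,b,d}  FIRST[B]={c}
round 3: (no change)
  FIRST[S]={a,b,d}  FIRST[A]={a,b,d}  FIRST[B]={c}

FOLLOW sets:
initialize: $ ∈ FOLLOW(S)
[1]
  A→S d: FOLLOW(S) ⊇ FIRST(d) = {d}; new: +{d}
  S→a A: FOLLOW(A) ⊇ FOLLOW(S) ⊇ {$,d}; new: +{$,d}
  S→d B: FOLLOW(B) ⊇ FOLLOW(S) ⊇ {$,d}; new: +{$,d}
  FOLLOW[S]={$,d}  FOLLOW[A]={$,d}  FOLLOW[B]={$,d}
[2] — fixpoint
  FOLLOW[S]={$,d}  FOLLOW[A]={$,d}  FOLLOW[B]={$,d}

FOLLOW(S) = ["$", "d"]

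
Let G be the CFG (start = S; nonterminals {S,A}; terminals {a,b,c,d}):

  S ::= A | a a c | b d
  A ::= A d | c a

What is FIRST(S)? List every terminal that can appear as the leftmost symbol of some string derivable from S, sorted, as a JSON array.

FIRST iteration:
pass 1:
  A via A→c a: +{c}
  S via S→A: +{c}
  S via S→a a c: +{a}
  S via S→b d: +{b}
  FIRST[S]={a,b,c}  FIRST[A]={c}
pass 2: (no change)
  FIRST[S]={a,b,c}  FIRST[A]={c}

FIRST(S) = ["a", "b", "c"]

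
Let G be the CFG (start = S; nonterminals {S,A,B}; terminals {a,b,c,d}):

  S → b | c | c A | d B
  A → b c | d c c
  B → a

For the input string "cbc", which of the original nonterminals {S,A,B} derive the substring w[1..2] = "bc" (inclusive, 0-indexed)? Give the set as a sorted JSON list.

CNF form of G:
  S -> T1 A | T2 B | b | c
  A -> T0 T1 | T2 X3
  B -> a
  T0 -> b
  T1 -> c
  T2 -> d
  X3 -> T1 T1

Fill CYK table bottom-up (cells [i..j] with 1 ≤ i ≤ j ≤ 2 only):
  [1..1]={S,T0}  "b"  orig:{S}
  [2..2]={S,T1}  "c"  orig:{S}
  [1..2]={A}  "bc"

Original NTs in T[1,2] deriving "bc": ["A"]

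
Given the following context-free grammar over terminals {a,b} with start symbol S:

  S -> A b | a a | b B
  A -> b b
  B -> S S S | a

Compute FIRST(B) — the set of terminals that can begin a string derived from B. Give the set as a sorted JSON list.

FIRST sets, iterate to fixpoint:
pass 1:
  A via A→b b: +{b}
  B via B→a: +{a}
  S via S→A b: +{b}
  S via S→a a: +{a}
  S: {a,b}  A: {b}  B: {a}
pass 2:
  B via B→S S S: +{b}
  S: {a,b}  A: {b}  B: {a,b}
pass 3: (stable)
  S: {a,b}  A: {b}  B: {a,b}

FIRST(B) = ["a", "b"]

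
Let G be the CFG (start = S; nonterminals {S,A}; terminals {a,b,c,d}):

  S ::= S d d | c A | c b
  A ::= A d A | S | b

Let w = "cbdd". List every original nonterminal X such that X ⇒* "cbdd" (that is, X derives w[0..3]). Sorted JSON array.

CNF form of G:
  S -> S X5 | T1 A | T1 T2
  A -> A X3 | S X4 | T1 A | T1 T2 | b
  T0 -> d
  T1 -> c
  T2 -> b
  X3 -> T0 A
  X4 -> T0 T0
  X5 -> T0 T0

CYK fill — only the sub-triangle for w[0..3]:
  T[0,0] 'c' = {T1}  orig:{}
  T[1,1] 'b' = {A,T2}  orig:{A}
  T[2,2] 'd' = {T0}  orig:{}
  T[3,3] 'd' = {T0}  orig:{}
  T[0,1] 'cb' = {A,S}
  T[1,2] 'bd' = ∅
  T[2,3] 'dd' = {X4,X5}  orig:{}
  T[0,2] 'cbd' = ∅
  T[1,3] 'bdd' = ∅
  T[0,3] 'cbdd' = {A,S}

Original NTs in T[0,3] deriving "cbdd": ["A", "S"]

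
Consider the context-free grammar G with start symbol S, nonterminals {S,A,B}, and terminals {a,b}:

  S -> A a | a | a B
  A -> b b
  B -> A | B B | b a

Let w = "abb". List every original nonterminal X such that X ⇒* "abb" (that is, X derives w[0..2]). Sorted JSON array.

CNF form of G:
  S -> A T1 | T1 B | a
  A -> T0 T0
  B -> B B | T0 T0 | T0 T1
  T0 -> b
  T1 -> a

CYK table (by increasing span), restricted to cells inside w[0..2]:
  T[0,0] 'a' = {S,T1}  orig:{S}
  T[1,1] 'b' = {T0}  orig:{}
  T[2,2] 'b' = {T0}  orig:{}
  T[0,1] 'ab' = ∅
  T[1,2] 'bb' = {A,B}
  T[0,2] 'abb' = {S}

Original NTs in T[0,2] deriving "abb": ["S"]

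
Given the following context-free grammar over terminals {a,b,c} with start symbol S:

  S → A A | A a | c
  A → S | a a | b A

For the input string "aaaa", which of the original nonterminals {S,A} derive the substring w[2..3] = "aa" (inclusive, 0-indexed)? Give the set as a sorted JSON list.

Convert to CNF:
  S -> A A | A T0 | c
  A -> A A | A T0 | T0 T0 | T1 A | c
  T0 -> a
  T1 -> b

CYK table (by increasing span), restricted to cells inside w[2..3]:
  [2..2]={T0}  "a"  orig:{}
  [3..3]={T0}  "a"  orig:{}
  [2..3]={A}  "aa"

Original NTs in T[2,3] deriving "aa": ["A"]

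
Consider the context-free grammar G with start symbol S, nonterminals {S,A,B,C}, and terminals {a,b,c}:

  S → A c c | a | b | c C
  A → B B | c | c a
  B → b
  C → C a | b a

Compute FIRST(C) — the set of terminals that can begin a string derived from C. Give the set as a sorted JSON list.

FIRST sets, iterate to fixpoint:
[1]
  A via A→c: +{c}
  B via B→b: +{b}
  C via C→b a: +{b}
  S via S→A c c: +{c}
  S via S→a: +{a}
  S via S→b: +{b}
  FIRST[S]={a,b,c}  FIRST[A]={c}  FIRST[B]={b}  FIRST[C]={b}
[2]
  A via A→B B: +{b}
  FIRST[S]={a,b,c}  FIRST[A]={b,c}  FIRST[B]={b}  FIRST[C]={b}
[3] — fixpoint
  FIRST[S]={a,b,c}  FIRST[A]={b,c}  FIRST[B]={b}  FIRST[C]={b}

FIRST(C) = ["b"]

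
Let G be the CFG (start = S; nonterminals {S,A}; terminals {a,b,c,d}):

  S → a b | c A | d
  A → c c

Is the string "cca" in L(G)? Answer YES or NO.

CNF form of G:
  S -> T0 A | T1 T2 | d
  A -> T0 T0
  T0 -> c
  T1 -> a
  T2 -> b

CYK fill:
  cell(0,0) c: {T0}  orig:{}
  cell(1,1) c: {T0}  orig:{}
  cell(2,2) a: {T1}  orig:{}
  cell(0,1) cc: {A}
  cell(1,2) ca: ∅
  cell(0,2) cca: ∅

S ∉ T[0,2] ⇒ NO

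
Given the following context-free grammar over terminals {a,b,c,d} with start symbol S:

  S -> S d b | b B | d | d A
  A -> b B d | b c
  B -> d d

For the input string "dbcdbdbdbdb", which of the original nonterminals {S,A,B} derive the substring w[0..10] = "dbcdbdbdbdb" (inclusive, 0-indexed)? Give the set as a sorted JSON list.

Convert to CNF:
  S -> S X4 | T0 B | T1 A | d
  A -> T0 T2 | T0 X3
  B -> T1 T1
  T0 -> b
  T1 -> d
  T2 -> c
  X3 -> B T1
  X4 -> T1 T0

CYK fill, restricted to cells inside w[0..10]:
  T[0,0] 'd' = {S,T1}  orig:{S}
  T[1,1] 'b' = {T0}  orig:{}
  T[2,2] 'c' = {T2}  orig:{}
  T[3,3] 'd' = {S,T1}  orig:{S}
  T[4,4] 'b' = {T0}  orig:{}
  T[5,5] 'd' = {S,T1}  orig:{S}
  T[6,6] 'b' = {T0}  orig:{}
  T[7,7] 'd' = {S,T1}  orig:{S}
  T[8,8] 'b' = {T0}  orig:{}
  T[9,9] 'd' = {S,T1}  orig:{S}
  T[10,10] 'b' = {T0}  orig:{}
  T[0,1] 'db' = {X4}  orig:{}
  T[1,2] 'bc' = {A}
  T[2,3] 'cd' = ∅
  T[3,4] 'db' = {X4}  orig:{}
  T[4,5] 'bd' = ∅
  T[5,6] 'db' = {X4}  orig:{}
  T[6,7] 'bd' = ∅
  T[7,8] 'db' = {X4}  orig:{}
  T[8,9] 'bd' = ∅
  T[9,10] 'db' = {X4}  orig:{}
  T[0,2] 'dbc' = {S}
  T[1,3] 'bcd' = ∅
  T[2,4] 'cdb' = ∅
  T[3,5] 'dbd' = ∅
  T[4,6] 'bdb' = ∅
  T[5,7] 'dbd' = ∅
  T[6,8] 'bdb' = ∅
  T[7,9] 'dbd' = ∅
  T[8,10] 'bdb' = ∅
  T[0,3] 'dbcd' = ∅
  T[1,4] 'bcdb' = ∅
  T[2,5] 'cdbd' = ∅
  T[3,6] 'dbdb' = ∅
  T[4,7] 'bdbd' = ∅
  T[5,8] 'dbdb' = ∅
  T[6,9] 'bdbd' = ∅
  T[7,10] 'dbdb' = ∅
  T[0,4] 'dbcdb' = {S}
  T[1,5] 'bcdbd' = ∅
  T[2,6] 'cdbdb' = ∅
  T[3,7] 'dbdbd' = ∅
  T[4,8] 'bdbdb' = ∅
  T[5,9] 'dbdbd' = ∅
  T[6,10] 'bdbdb' = ∅
  T[0,5] 'dbcdbd' = ∅
  T[1,6] 'bcdbdb' = ∅
  T[2,7] 'cdbdbd' = ∅
  T[3,8] 'dbdbdb' = ∅
  T[4,9] 'bdbdbd' = ∅
  T[5,10] 'dbdbdb' = ∅
  T[0,6] 'dbcdbdb' = {S}
  T[1,7] 'bcdbdbd' = ∅
  T[2,8] 'cdbdbdb' = ∅
  T[3,9] 'dbdbdbd' = ∅
  T[4,10] 'bdbdbdb' = ∅
  T[0,7] 'dbcdbdbd' = ∅
  T[1,8] 'bcdbdbdb' = ∅
  T[2,9] 'cdbdbdbd' = ∅
  T[3,10] 'dbdbdbdb' = ∅
  T[0,8] 'dbcdbdbdb' = {S}
  T[1,9] 'bcdbdbdbd' = ∅
  T[2,10] 'cdbdbdbdb' = ∅
  T[0,9] 'dbcdbdbdbd' = ∅
  T[1,10] 'bcdbdbdbdb' = ∅
  T[0,10] 'dbcdbdbdbdb' = {S}

Original NTs in T[0,10] deriving "dbcdbdbdbdb": ["S"]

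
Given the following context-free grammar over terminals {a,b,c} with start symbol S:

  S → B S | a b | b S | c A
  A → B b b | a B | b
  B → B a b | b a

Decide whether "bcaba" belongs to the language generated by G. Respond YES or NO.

CNF form of G:
  S -> B S | T0 S | T1 T0 | T2 A
  A -> B X3 | T1 B | b
  B -> B X4 | T0 T1
  T0 -> b
  T1 -> a
  T2 -> c
  X3 -> T0 T0
  X4 -> T1 T0

CYK fill:
  [0..0]={A,T0}  "b"  orig:{A}
  [1..1]={T2}  "c"  orig:{}
  [2..2]={T1}  "a"  orig:{}
  [3..3]={A,T0}  "b"  orig:{A}
  [4..4]={T1}  "a"  orig:{}
  [0..1]=∅  "bc"
  [1..2]=∅  "ca"
  [2..3]={S,X4}  "ab"  orig:{S}
  [3..4]={B}  "ba"
  [0..2]=∅  "bca"
  [1..3]=∅  "cab"
  [2..4]={A}  "aba"
  [0..3]=∅  "bcab"
  [1..4]={S}  "caba"
  [0..4]={S}  "bcaba"

S ∈ T[0,4] ⇒ YES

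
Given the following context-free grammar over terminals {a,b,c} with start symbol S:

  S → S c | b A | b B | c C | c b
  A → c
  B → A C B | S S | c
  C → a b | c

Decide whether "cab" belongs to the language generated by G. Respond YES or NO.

Convert to CNF:
  S -> S T2 | T1 A | T1 B | T2 C | T2 T1
  A -> c
  B -> A X3 | S S | c
  C -> T0 T1 | c
  T0 -> a
  T1 -> b
  T2 -> c
  X3 -> C B

CYK fill:
  [0..0]={A,B,C,T2}  "c"  orig:{A,B,C}
  [1..1]={T0}  "a"  orig:{}
  [2..2]={T1}  "b"  orig:{}
  [0..1]=∅  "ca"
  [1..2]={C}  "ab"
  [0..2]={S}  "cab"

S ∈ T[0,2] ⇒ YES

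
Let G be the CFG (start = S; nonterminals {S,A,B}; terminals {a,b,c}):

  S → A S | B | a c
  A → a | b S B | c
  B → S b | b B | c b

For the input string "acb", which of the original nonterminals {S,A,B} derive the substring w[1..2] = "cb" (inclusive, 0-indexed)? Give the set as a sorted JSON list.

CNF form of G:
  S -> A S | S T0 | T0 B | T1 T0 | T2 T1
  A -> T0 X3 | a | c
  B -> S T0 | T0 B | T1 T0
  T0 -> b
  T1 -> c
  T2 -> a
  X3 -> S B

Fill CYK table bottom-up (cells [i..j] with 1 ≤ i ≤ j ≤ 2 only):
  cell(1,1) c: {A,T1}  orig:{A}
  cell(2,2) b: {T0}  orig:{}
  cell(1,2) cb: {B,S}

Original NTs in T[1,2] deriving "cb": ["B", "S"]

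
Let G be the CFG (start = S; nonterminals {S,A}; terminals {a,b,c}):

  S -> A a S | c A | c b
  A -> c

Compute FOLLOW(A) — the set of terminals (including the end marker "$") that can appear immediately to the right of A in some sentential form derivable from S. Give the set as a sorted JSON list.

FIRST sets, iterate to fixpoint:
pass 1:
  A via A→c: +{c}
  S via S→A a S: +{c}
  FIRST(S)={c}  FIRST(A)={c}
pass 2: (no change)
  FIRST(S)={c}  FIRST(A)={c}

FOLLOW iteration:
initialize: $ ∈ FOLLOW(S)
iter 1:
  S→A a S: FOLLOW(A) ⊇ FIRST(a) = {a}; new: +{a}
  S→c A: FOLLOW(A) ⊇ FOLLOW(S) ⊇ {$}; new: +{$}
  S: {$}  A: {$,a}
iter 2: (no change)
  S: {$}  A: {$,a}

FOLLOW(A) = ["$", "a"]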